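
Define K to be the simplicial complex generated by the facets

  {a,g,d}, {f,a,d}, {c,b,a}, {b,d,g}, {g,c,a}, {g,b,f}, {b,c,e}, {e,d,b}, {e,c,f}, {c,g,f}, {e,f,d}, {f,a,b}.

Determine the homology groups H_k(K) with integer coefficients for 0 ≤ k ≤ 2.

H_0 = Z,  H_1 = Z/2Z,  H_2 = 0.

We work with the vertex ordering a < b < c < d < e < f < g. The simplices of K, each written with vertices in increasing order, are:

  0-simplices (7): a, b, c, d, e, f, g
  1-simplices (18): ab, ac, ad, af, ag, bc, bd, be, bf, bg, ce, cf, cg, de, df, dg, ef, fg
  2-simplices (12): abc, abf, acg, adf, adg, bce, bde, bdg, bfg, cef, cfg, def

Hence C_0 ≅ Z^7, C_1 ≅ Z^18, C_2 ≅ Z^12.

∂_1: C_1 → C_0 sends each edge [p,q] (with p < q) to q − p.
As a 7×18 matrix over Z this has rank 6, with invariant factors (1,1,1,1,1,1).

The boundary map ∂_2: C_2 → C_1 sends each 2-simplex [p,q,r] to [q,r] − [p,r] + [p,q]. For instance
  ∂def = ef − df + de,
  ∂abf = bf − af + ab.
The 18×12 boundary matrix has rank 12 and Smith normal form diag(1,1,1,1,1,1,1,1,1,1,1,2).

Reading off H_k = ker ∂_k / im ∂_{k+1}:

  H_0: rank C_0 − rank ∂_1 = 7 − 6 = 1, and the invariant factors of ∂_1 are all 1, so H_0 = Z.
  H_1: rank ker ∂_1 − rank ∂_2 = (18 − 6) − 12 = 0, and ∂_2 has invariant factor 2 > 1, so H_1 = Z/2Z.
  H_2: rank ker ∂_2 − rank ∂_3 = (12 − 12) − 0 = 0, and there is no ∂_3, so H_2 = 0.

(K is a triangulation of the real projective plane RP^2.)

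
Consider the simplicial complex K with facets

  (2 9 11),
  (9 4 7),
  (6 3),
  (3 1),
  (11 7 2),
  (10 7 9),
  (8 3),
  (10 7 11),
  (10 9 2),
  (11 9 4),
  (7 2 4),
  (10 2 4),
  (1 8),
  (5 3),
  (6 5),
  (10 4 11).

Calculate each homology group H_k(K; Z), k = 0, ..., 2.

H_0 ≅ Z^2,  H_1 ≅ Z^2 ⊕ Z/2Z,  H_2 = 0.

Fix the vertex order 1 < 2 < 3 < 4 < 5 < 6 < 7 < 8 < 9 < 10 < 11 and write every simplex with vertices in increasing order. Then dim K = 2 and the simplices of K are:

  0-simplices (11): [1], [2], [3], [4], [5], [6], [7], [8], [9], [10], [11]
  1-simplices (21): [1,3], [1,8], [2,4], [2,7], [2,9], [2,10], [2,11], [3,5], [3,6], [3,8], [4,7], [4,9], [4,10], [4,11], [5,6], [7,9], [7,10], [7,11], [9,10], [9,11], [10,11]
  2-simplices (10): [2,4,7], [2,4,10], [2,7,11], [2,9,10], [2,9,11], [4,7,9], [4,9,11], [4,10,11], [7,9,10], [7,10,11]

giving chain groups C_0 ≅ Z^11, C_1 ≅ Z^21, C_2 ≅ Z^10.

∂_1: C_1 → C_0 sends each edge [p,q] (with p < q) to q − p.
As a 11×21 matrix over Z this has rank 9, with invariant factors (1,1,1,1,1,1,1,1,1).

∂_2: C_2 → C_1 maps a triangle to the signed sum of its edges. For instance
  ∂[4,10,11] = [10,11] − [4,11] + [4,10],
  ∂[7,10,11] = [10,11] − [7,11] + [7,10].
As a 21×10 matrix over Z this has rank 10, with invariant factors (1,1,1,1,1,1,1,1,1,2).

Now H_k = ker ∂_k / im ∂_{k+1}, so:

  H_0: rank C_0 − rank ∂_1 = 11 − 9 = 2, and the invariant factors of ∂_1 are all 1, so H_0 ≅ Z^2.
  H_1: rank ker ∂_1 − rank ∂_2 = (21 − 9) − 10 = 2, and ∂_2 has invariant factor 2 > 1, so H_1 ≅ Z^2 ⊕ Z/2Z.
  H_2: rank ker ∂_2 − rank ∂_3 = (10 − 10) − 0 = 0, and there is no ∂_3, so H_2 ≅ 0.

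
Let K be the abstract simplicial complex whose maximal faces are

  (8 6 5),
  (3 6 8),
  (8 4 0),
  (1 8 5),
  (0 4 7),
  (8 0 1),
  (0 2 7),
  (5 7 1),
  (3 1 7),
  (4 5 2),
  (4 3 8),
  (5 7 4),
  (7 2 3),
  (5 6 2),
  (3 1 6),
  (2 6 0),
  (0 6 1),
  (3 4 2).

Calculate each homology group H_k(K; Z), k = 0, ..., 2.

H_0 ≅ Z,  H_1 ≅ Z × Z/2,  H_2 = 0.

Take the total order 0 < 1 < 2 < 3 < 4 < 5 < 6 < 7 < 8 on the vertex set. Then K (dimension 2) consists of the simplices:

  0-simplices (9): [0], [1], [2], [3], [4], [5], [6], [7], [8]
  1-simplices (27): (27 of them)
  2-simplices (18): [0,1,6], [0,1,8], [0,2,6], [0,2,7], [0,4,7], [0,4,8], [1,3,6], [1,3,7], [1,5,7], [1,5,8], [2,3,4], [2,3,7], [2,4,5], [2,5,6], [3,4,8], [3,6,8], [4,5,7], [5,6,8]

Hence C_0 ≅ Z^9, C_1 ≅ Z^27, C_2 ≅ Z^18.

The boundary map ∂_1: C_1 → C_0 sends each edge [p,q] (with p < q) to q − p.
The 9×27 boundary matrix has rank 8 and Smith normal form diag(1,1,1,1,1,1,1,1).

The boundary map ∂_2: C_2 → C_1 acts by ∂[p,q,r] = [q,r] − [p,r] + [p,q]. For instance
  ∂[1,3,7] = [3,7] − [1,7] + [1,3],
  ∂[4,5,7] = [5,7] − [4,7] + [4,5].
As a 27×18 matrix over Z this has rank 18, with invariant factors (1,1,1,1,1,1,1,1,1,1,1,1,1,1,1,1,1,2).

From H_k ≅ ker(∂_k) / im(∂_{k+1}) we obtain:

  H_0: rank C_0 − rank ∂_1 = 9 − 8 = 1, and the invariant factors of ∂_1 are all 1, so H_0 = Z.
  H_1: rank ker ∂_1 − rank ∂_2 = (27 − 8) − 18 = 1, and ∂_2 has invariant factor 2 > 1, so H_1 = Z × Z/2.
  H_2: rank ker ∂_2 − rank ∂_3 = (18 − 18) − 0 = 0, and there is no ∂_3, so H_2 = 0.

As a check, the Euler characteristic is 9 − 27 + 18 = 0, which agrees with 1 − 1 + 0 = 0.
(K is a triangulation of the Klein bottle.)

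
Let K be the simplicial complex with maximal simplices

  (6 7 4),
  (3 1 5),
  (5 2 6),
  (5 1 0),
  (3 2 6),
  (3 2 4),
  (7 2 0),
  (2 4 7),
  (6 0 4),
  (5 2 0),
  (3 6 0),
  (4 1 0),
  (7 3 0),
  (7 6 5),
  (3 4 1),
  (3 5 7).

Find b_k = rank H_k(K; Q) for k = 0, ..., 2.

b_0 = 1, b_1 = 2, b_2 = 1.

K has 8 vertices, 24 edges, 16 triangles.
rank ∂_0 = 0, rank ∂_1 = 7 ⇒ b_0 = 8 − 0 − 7 = 1; all invariant factors of ∂_1 are 1 so no torsion. So H_0 ≅ Z.
rank ∂_1 = 7, rank ∂_2 = 15 ⇒ b_1 = 24 − 7 − 15 = 2; all invariant factors of ∂_2 are 1 so no torsion. So H_1 ≅ Z^2.
rank ∂_2 = 15, rank ∂_3 = 0 ⇒ b_2 = 16 − 15 − 0 = 1. So H_2 ≅ Z.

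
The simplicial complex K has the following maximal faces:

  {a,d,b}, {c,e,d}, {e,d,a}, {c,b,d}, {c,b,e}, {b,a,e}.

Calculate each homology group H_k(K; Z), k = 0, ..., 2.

Fix the vertex order a < b < c < d < e and write every simplex with vertices in increasing order. Then dim K = 2 and the simplices of K are:

  0-simplices (5): a, b, c, d, e
  1-simplices (9): ab, ad, ae, bc, bd, be, cd, ce, de
  2-simplices (6): abd, abe, ade, bcd, bce, cde

giving chain groups C_0 ≅ Z^5, C_1 ≅ Z^9, C_2 ≅ Z^6.

Boundary ∂_1: C_1 → C_0 maps an edge to its endpoints' difference, ∂[p,q] = q − p.
The resulting 5×9 matrix has rank 4, and its Smith normal form has invariant factors (1,1,1,1).

∂_2: C_2 → C_1 sends each 2-simplex [p,q,r] to [q,r] − [p,r] + [p,q]. For instance
  ∂abe = be − ae + ab,
  ∂ade = de − ae + ad.
As a 9×6 matrix over Z this has rank 5, with invariant factors (1,1,1,1,1).

Now H_k = ker ∂_k / im ∂_{k+1}, so:

  H_0: rank C_0 − rank ∂_1 = 5 − 4 = 1, and the invariant factors of ∂_1 are all 1, so H_0 ≅ Z.
  H_1: rank ker ∂_1 − rank ∂_2 = (9 − 4) − 5 = 0, and the invariant factors of ∂_2 are all 1, so H_1 ≅ 0.
  H_2: rank ker ∂_2 − rank ∂_3 = (6 − 5) − 0 = 1, and there is no ∂_3, so H_2 ≅ Z.

As a check, the Euler characteristic is 5 − 9 + 6 = 2, which agrees with 1 − 0 + 1 = 2.

H_0 ≅ Z,  H_1 = 0,  H_2 ≅ Z.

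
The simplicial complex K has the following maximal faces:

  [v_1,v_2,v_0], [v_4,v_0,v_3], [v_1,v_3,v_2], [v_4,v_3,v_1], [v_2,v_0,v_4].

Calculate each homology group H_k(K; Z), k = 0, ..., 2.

We work with the vertex ordering v_0 < v_1 < v_2 < v_3 < v_4. The simplices of K, each written with vertices in increasing order, are:

  0-simplices (5): [v_0], [v_1], [v_2], [v_3], [v_4]
  1-simplices (10): [v_0,v_1], [v_0,v_2], [v_0,v_3], [v_0,v_4], [v_1,v_2], [v_1,v_3], [v_1,v_4], [v_2,v_3], [v_2,v_4], [v_3,v_4]
  2-simplices (5): [v_0,v_1,v_2], [v_0,v_2,v_4], [v_0,v_3,v_4], [v_1,v_2,v_3], [v_1,v_3,v_4]

giving chain groups C_0 ≅ Z^5, C_1 ≅ Z^10, C_2 ≅ Z^5.

Boundary ∂_1: C_1 → C_0 maps an edge to its endpoints' difference, ∂[p,q] = q − p.
The 5×10 boundary matrix has rank 4 and Smith normal form diag(1,1,1,1).

Boundary ∂_2: C_2 → C_1 maps a triangle to the signed sum of its edges. For instance
  ∂[v_1,v_3,v_4] = [v_3,v_4] − [v_1,v_4] + [v_1,v_3],
  ∂[v_1,v_2,v_3] = [v_2,v_3] − [v_1,v_3] + [v_1,v_2].
This gives a 10×5 integer matrix of rank 5; reducing to Smith normal form yields diagonal entries (1,1,1,1,1).

Reading off H_k = ker ∂_k / im ∂_{k+1}:

  H_0: rank C_0 − rank ∂_1 = 5 − 4 = 1, and the invariant factors of ∂_1 are all 1, so H_0 = Z.
  H_1: rank ker ∂_1 − rank ∂_2 = (10 − 4) − 5 = 1, and the invariant factors of ∂_2 are all 1, so H_1 = Z.
  H_2: rank ker ∂_2 − rank ∂_3 = (5 − 5) − 0 = 0, and there is no ∂_3, so H_2 = 0.

As a check, the Euler characteristic is 5 − 10 + 5 = 0, which agrees with 1 − 1 + 0 = 0.

H_0 = Z,  H_1 = Z,  H_2 = 0.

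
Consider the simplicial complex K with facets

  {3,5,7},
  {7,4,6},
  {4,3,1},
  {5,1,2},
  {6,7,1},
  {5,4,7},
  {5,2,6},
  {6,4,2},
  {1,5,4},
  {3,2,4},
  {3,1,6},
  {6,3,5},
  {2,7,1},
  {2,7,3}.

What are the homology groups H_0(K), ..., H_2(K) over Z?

H_0 ≅ Z,  H_1 ≅ Z^2,  H_2 ≅ Z.

We work with the vertex ordering 1 < 2 < 3 < 4 < 5 < 6 < 7. The simplices of K, each written with vertices in increasing order, are:

  0-simplices (7): [1], [2], [3], [4], [5], [6], [7]
  1-simplices (21): [1,2], [1,3], [1,4], [1,5], [1,6], [1,7], [2,3], [2,4], [2,5], [2,6], [2,7], [3,4], [3,5], [3,6], [3,7], [4,5], [4,6], [4,7], [5,6], [5,7], [6,7]
  2-simplices (14): [1,2,5], [1,2,7], [1,3,4], [1,3,6], [1,4,5], [1,6,7], [2,3,4], [2,3,7], [2,4,6], [2,5,6], [3,5,6], [3,5,7], [4,5,7], [4,6,7]

giving chain groups C_0 ≅ Z^7, C_1 ≅ Z^21, C_2 ≅ Z^14.

The boundary map ∂_1: C_1 → C_0 is given by ∂[p,q] = [q] − [p]. For instance
  ∂[6,7] = [7] − [6].
The 7×21 boundary matrix has rank 6 and Smith normal form diag(1,1,1,1,1,1).

∂_2: C_2 → C_1 acts by ∂[p,q,r] = [q,r] − [p,r] + [p,q]. For instance
  ∂[2,3,7] = [3,7] − [2,7] + [2,3],
  ∂[2,3,4] = [3,4] − [2,4] + [2,3].
As a 21×14 matrix over Z this has rank 13, with invariant factors (1,1,1,1,1,1,1,1,1,1,1,1,1).

Now H_k = ker ∂_k / im ∂_{k+1}, so:

  H_0: rank C_0 − rank ∂_1 = 7 − 6 = 1, and the invariant factors of ∂_1 are all 1, so H_0 = Z.
  H_1: rank ker ∂_1 − rank ∂_2 = (21 − 6) − 13 = 2, and the invariant factors of ∂_2 are all 1, so H_1 = Z^2.
  H_2: rank ker ∂_2 − rank ∂_3 = (14 − 13) − 0 = 1, and there is no ∂_3, so H_2 = Z.

(K is a triangulation of the torus T^2.)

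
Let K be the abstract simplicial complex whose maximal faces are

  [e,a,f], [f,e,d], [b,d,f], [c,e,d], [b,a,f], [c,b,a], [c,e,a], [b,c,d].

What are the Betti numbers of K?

Take the total order a < b < c < d < e < f on the vertex set. Then K (dimension 2) consists of the simplices:

  0-simplices (6): a, b, c, d, e, f
  1-simplices (12): ab, ac, ae, af, bc, bd, bf, cd, ce, de, df, ef
  2-simplices (8): abc, abf, ace, aef, bcd, bdf, cde, def

giving chain groups C_0 ≅ Z^6, C_1 ≅ Z^12, C_2 ≅ Z^8.

The boundary map ∂_1: C_1 → C_0 maps an edge to its endpoints' difference, ∂[p,q] = q − p.
As a 6×12 matrix over Z this has rank 5, with invariant factors (1,1,1,1,1).

Boundary ∂_2: C_2 → C_1 acts by ∂[p,q,r] = [q,r] − [p,r] + [p,q]. For instance
  ∂ace = ce − ae + ac,
  ∂aef = ef − af + ae.
The resulting 12×8 matrix has rank 7, and its Smith normal form has invariant factors (1,1,1,1,1,1,1).

Reading off H_k = ker ∂_k / im ∂_{k+1}:

  H_0: rank C_0 − rank ∂_1 = 6 − 5 = 1, and the invariant factors of ∂_1 are all 1, so H_0 ≅ Z.
  H_1: rank ker ∂_1 − rank ∂_2 = (12 − 5) − 7 = 0, and the invariant factors of ∂_2 are all 1, so H_1 ≅ 0.
  H_2: rank ker ∂_2 − rank ∂_3 = (8 − 7) − 0 = 1, and there is no ∂_3, so H_2 ≅ Z.

As a check, the Euler characteristic is 6 − 12 + 8 = 2, which agrees with 1 − 0 + 1 = 2.

Hence the Betti numbers are b_0 = 1, b_1 = 0, b_2 = 1.

b_0 = 1, b_1 = 0, b_2 = 1.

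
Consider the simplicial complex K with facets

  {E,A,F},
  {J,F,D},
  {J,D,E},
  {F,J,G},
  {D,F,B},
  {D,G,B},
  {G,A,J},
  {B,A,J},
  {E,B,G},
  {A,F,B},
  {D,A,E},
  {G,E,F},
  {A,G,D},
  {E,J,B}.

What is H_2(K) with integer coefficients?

Take the total order A < B < D < E < F < G < J on the vertex set. Then K (dimension 2) consists of the simplices:

  0-simplices (7): A, B, D, E, F, G, J
  1-simplices (21): AB, AD, AE, AF, AG, AJ, BD, BE, BF, BG, BJ, DE, DF, DG, DJ, EF, EG, EJ, FG, FJ, GJ
  2-simplices (14): ABF, ABJ, ADE, ADG, AEF, AGJ, BDF, BDG, BEG, BEJ, DEJ, DFJ, EFG, FGJ

so the chain groups are C_0 ≅ Z^7, C_1 ≅ Z^21, C_2 ≅ Z^14.

∂_1: C_1 → C_0 sends each edge [p,q] (with p < q) to q − p. For instance
  ∂GJ = J − G.
As a 7×21 matrix over Z this has rank 6, with invariant factors (1,1,1,1,1,1).

Boundary ∂_2: C_2 → C_1 sends each 2-simplex [p,q,r] to [q,r] − [p,r] + [p,q]. For instance
  ∂FGJ = GJ − FJ + FG,
  ∂BEG = EG − BG + BE.
As a 21×14 matrix over Z this has rank 13, with invariant factors (1,1,1,1,1,1,1,1,1,1,1,1,1).

From H_k ≅ ker(∂_k) / im(∂_{k+1}) we obtain:

  H_2: rank ker ∂_2 − rank ∂_3 = (14 − 13) − 0 = 1, and there is no ∂_3, so H_2 = Z.

H_2 = Z.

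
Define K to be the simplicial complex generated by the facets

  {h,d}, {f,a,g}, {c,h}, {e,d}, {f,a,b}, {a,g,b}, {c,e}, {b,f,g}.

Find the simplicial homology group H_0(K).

Fix the vertex order a < b < c < d < e < f < g < h and write every simplex with vertices in increasing order. Then dim K = 2 and the simplices of K are:

  0-simplices (8): a, b, c, d, e, f, g, h
  1-simplices (10): ab, af, ag, bf, bg, ce, ch, de, dh, fg
  2-simplices (4): abf, abg, afg, bfg

giving chain groups C_0 ≅ Z^8, C_1 ≅ Z^10, C_2 ≅ Z^4.

Boundary ∂_1: C_1 → C_0 sends each edge [p,q] (with p < q) to q − p.
The 8×10 boundary matrix has rank 6 and Smith normal form diag(1,1,1,1,1,1).

Boundary ∂_2: C_2 → C_1 acts by ∂[p,q,r] = [q,r] − [p,r] + [p,q]. For instance
  ∂afg = fg − ag + af,
  ∂abf = bf − af + ab.
This gives a 10×4 integer matrix of rank 3; reducing to Smith normal form yields diagonal entries (1,1,1).

Computing H_k = (kernel of ∂_k) / (image of ∂_{k+1}):

  H_0: rank C_0 − rank ∂_1 = 8 − 6 = 2, and the invariant factors of ∂_1 are all 1, so H_0 ≅ Z^2.

H_0 = Z^2.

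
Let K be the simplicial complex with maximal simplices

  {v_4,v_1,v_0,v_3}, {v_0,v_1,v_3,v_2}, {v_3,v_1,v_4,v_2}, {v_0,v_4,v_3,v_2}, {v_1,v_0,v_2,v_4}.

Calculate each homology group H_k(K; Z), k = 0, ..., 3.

Fix the vertex order v_0 < v_1 < v_2 < v_3 < v_4 and write every simplex with vertices in increasing order. Then dim K = 3 and the simplices of K are:

  0-simplices (5): [v_0], [v_1], [v_2], [v_3], [v_4]
  1-simplices (10): [v_0,v_1], [v_0,v_2], [v_0,v_3], [v_0,v_4], [v_1,v_2], [v_1,v_3], [v_1,v_4], [v_2,v_3], [v_2,v_4], [v_3,v_4]
  2-simplices (10): [v_0,v_1,v_2], [v_0,v_1,v_3], [v_0,v_1,v_4], [v_0,v_2,v_3], [v_0,v_2,v_4], [v_0,v_3,v_4], [v_1,v_2,v_3], [v_1,v_2,v_4], [v_1,v_3,v_4], [v_2,v_3,v_4]
  3-simplices (5): [v_0,v_1,v_2,v_3], [v_0,v_1,v_2,v_4], [v_0,v_1,v_3,v_4], [v_0,v_2,v_3,v_4], [v_1,v_2,v_3,v_4]

so the chain groups are C_0 ≅ Z^5, C_1 ≅ Z^10, C_2 ≅ Z^10, C_3 ≅ Z^5.

The boundary map ∂_1: C_1 → C_0 sends each edge [p,q] (with p < q) to q − p. For instance
  ∂[v_2,v_3] = [v_3] − [v_2].
The resulting 5×10 matrix has rank 4, and its Smith normal form has invariant factors (1,1,1,1).

∂_2: C_2 → C_1 acts by ∂[p,q,r] = [q,r] − [p,r] + [p,q]. For instance
  ∂[v_0,v_3,v_4] = [v_3,v_4] − [v_0,v_4] + [v_0,v_3],
  ∂[v_1,v_2,v_4] = [v_2,v_4] − [v_1,v_4] + [v_1,v_2].
As a 10×10 matrix over Z this has rank 6, with invariant factors (1,1,1,1,1,1).

Boundary ∂_3: C_3 → C_2 sends each 3-simplex σ to the alternating sum Σ_i (−1)^i (σ with its i-th vertex removed). For instance
  ∂[v_0,v_2,v_3,v_4] = [v_2,v_3,v_4] − [v_0,v_3,v_4] + [v_0,v_2,v_4] − [v_0,v_2,v_3],
  ∂[v_0,v_1,v_3,v_4] = [v_1,v_3,v_4] − [v_0,v_3,v_4] + [v_0,v_1,v_4] − [v_0,v_1,v_3].
As a 10×5 matrix over Z this has rank 4, with invariant factors (1,1,1,1).

Now H_k = ker ∂_k / im ∂_{k+1}, so:

  H_0: rank C_0 − rank ∂_1 = 5 − 4 = 1, and the invariant factors of ∂_1 are all 1, so H_0 ≅ Z.
  H_1: rank ker ∂_1 − rank ∂_2 = (10 − 4) − 6 = 0, and the invariant factors of ∂_2 are all 1, so H_1 ≅ 0.
  H_2: rank ker ∂_2 − rank ∂_3 = (10 − 6) − 4 = 0, and the invariant factors of ∂_3 are all 1, so H_2 ≅ 0.
  H_3: rank ker ∂_3 − rank ∂_4 = (5 − 4) − 0 = 1, and there is no ∂_4, so H_3 ≅ Z.

As a check, the Euler characteristic is 5 − 10 + 10 − 5 = 0, which agrees with 1 − 0 + 0 − 1 = 0.

H_0 ≅ Z,  H_1 = 0,  H_2 = 0,  H_3 ≅ Z.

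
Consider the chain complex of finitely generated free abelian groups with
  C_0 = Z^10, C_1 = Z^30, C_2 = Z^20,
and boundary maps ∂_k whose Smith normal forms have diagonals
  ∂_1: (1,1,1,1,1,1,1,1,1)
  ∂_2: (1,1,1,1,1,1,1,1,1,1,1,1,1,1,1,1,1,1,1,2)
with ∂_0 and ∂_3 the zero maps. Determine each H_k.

H_0 ≅ Z,  H_1 ≅ Z × Z/2,  H_2 = 0.

H_0: b_0 = 10 − 0 − 9 = 1; torsion from ∂_1 factors > 1: none. So H_0 ≅ Z.
H_1: b_1 = 30 − 9 − 20 = 1; torsion from ∂_2 factors > 1: [2]. So H_1 ≅ Z × Z/2.
H_2: b_2 = 20 − 20 − 0 = 0; torsion from ∂_3 factors > 1: none. So H_2 ≅ 0.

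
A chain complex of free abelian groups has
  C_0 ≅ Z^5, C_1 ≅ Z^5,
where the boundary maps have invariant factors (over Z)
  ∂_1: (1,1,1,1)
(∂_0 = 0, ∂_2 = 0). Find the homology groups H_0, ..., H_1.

H_0 ≅ Z,  H_1 ≅ Z.

H_0: b_0 = 5 − 0 − 4 = 1; torsion from ∂_1 factors > 1: none. So H_0 ≅ Z.
H_1: b_1 = 5 − 4 − 0 = 1; torsion from ∂_2 factors > 1: none. So H_1 ≅ Z.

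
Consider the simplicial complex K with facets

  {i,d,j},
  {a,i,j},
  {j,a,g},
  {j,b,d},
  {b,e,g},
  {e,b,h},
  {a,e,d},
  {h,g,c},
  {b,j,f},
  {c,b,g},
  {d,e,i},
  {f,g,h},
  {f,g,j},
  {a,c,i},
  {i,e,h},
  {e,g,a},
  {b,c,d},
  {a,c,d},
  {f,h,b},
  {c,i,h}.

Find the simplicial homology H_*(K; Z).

Fix the vertex order a < b < c < d < e < f < g < h < i < j and write every simplex with vertices in increasing order. Then dim K = 2 and the simplices of K are:

  0-simplices (10): a, b, c, d, e, f, g, h, i, j
  1-simplices (30): ac, ad, ae, ag, ai, aj, bc, bd, be, bf, bg, bh, bj, cd, cg, ch, ci, de, di, dj, eg, eh, ei, fg, fh, fj, gh, gj, hi, ij
  2-simplices (20): acd, aci, ade, aeg, agj, aij, bcd, bcg, bdj, beg, beh, bfh, bfj, cgh, chi, dei, dij, ehi, fgh, fgj

Hence C_0 ≅ Z^10, C_1 ≅ Z^30, C_2 ≅ Z^20.

The boundary map ∂_1: C_1 → C_0 sends each edge [p,q] (with p < q) to q − p.
As a 10×30 matrix over Z this has rank 9, with invariant factors (1,1,1,1,1,1,1,1,1).

∂_2: C_2 → C_1 acts by ∂[p,q,r] = [q,r] − [p,r] + [p,q]. For instance
  ∂beg = eg − bg + be,
  ∂cgh = gh − ch + cg.
This gives a 30×20 integer matrix of rank 20; reducing to Smith normal form yields diagonal entries (1,1,1,1,1,1,1,1,1,1,1,1,1,1,1,1,1,1,1,2).

Computing H_k = (kernel of ∂_k) / (image of ∂_{k+1}):

  H_0: rank C_0 − rank ∂_1 = 10 − 9 = 1, and the invariant factors of ∂_1 are all 1, so H_0 ≅ Z.
  H_1: rank ker ∂_1 − rank ∂_2 = (30 − 9) − 20 = 1, and ∂_2 has invariant factor 2 > 1, so H_1 ≅ Z ⊕ Z/2.
  H_2: rank ker ∂_2 − rank ∂_3 = (20 − 20) − 0 = 0, and there is no ∂_3, so H_2 ≅ 0.

As a check, the Euler characteristic is 10 − 30 + 20 = 0, which agrees with 1 − 1 + 0 = 0.

H_0 = Z,  H_1 = Z ⊕ Z/2,  H_2 = 0.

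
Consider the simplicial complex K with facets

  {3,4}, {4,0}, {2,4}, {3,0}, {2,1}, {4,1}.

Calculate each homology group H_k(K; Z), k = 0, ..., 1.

Fix the vertex order 0 < 1 < 2 < 3 < 4 and write every simplex with vertices in increasing order. Then dim K = 1 and the simplices of K are:

  0-simplices (5): [0], [1], [2], [3], [4]
  1-simplices (6): [0,3], [0,4], [1,2], [1,4], [2,4], [3,4]

so the chain groups are C_0 ≅ Z^5, C_1 ≅ Z^6.

The boundary map ∂_1: C_1 → C_0 maps an edge to its endpoints' difference, ∂[p,q] = q − p. For instance
  ∂[0,4] = [4] − [0].
As a 5×6 matrix over Z this has rank 4, with invariant factors (1,1,1,1).

Computing H_k = (kernel of ∂_k) / (image of ∂_{k+1}):

  H_0: rank C_0 − rank ∂_1 = 5 − 4 = 1, and the invariant factors of ∂_1 are all 1, so H_0 = Z.
  H_1: rank ker ∂_1 − rank ∂_2 = (6 − 4) − 0 = 2, and there is no ∂_2, so H_1 = Z^2.

As a check, the Euler characteristic is 5 − 6 = -1, which agrees with 1 − 2 = -1.

H_0 = Z,  H_1 = Z^2.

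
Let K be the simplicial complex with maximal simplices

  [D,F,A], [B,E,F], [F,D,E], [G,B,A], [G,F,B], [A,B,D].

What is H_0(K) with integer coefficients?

H_0 ≅ Z.

Fix the vertex order A < B < D < E < F < G and write every simplex with vertices in increasing order. Then dim K = 2 and the simplices of K are:

  0-simplices (6): A, B, D, E, F, G
  1-simplices (12): AB, AD, AF, AG, BD, BE, BF, BG, DE, DF, EF, FG
  2-simplices (6): ABD, ABG, ADF, BEF, BFG, DEF

so the chain groups are C_0 ≅ Z^6, C_1 ≅ Z^12, C_2 ≅ Z^6.

The boundary map ∂_1: C_1 → C_0 is given by ∂[p,q] = [q] − [p].
As a 6×12 matrix over Z this has rank 5, with invariant factors (1,1,1,1,1).

The boundary map ∂_2: C_2 → C_1 acts by ∂[p,q,r] = [q,r] − [p,r] + [p,q]. For instance
  ∂ADF = DF − AF + AD,
  ∂ABG = BG − AG + AB.
The resulting 12×6 matrix has rank 6, and its Smith normal form has invariant factors (1,1,1,1,1,1).

Reading off H_k = ker ∂_k / im ∂_{k+1}:

  H_0: rank C_0 − rank ∂_1 = 6 − 5 = 1, and the invariant factors of ∂_1 are all 1, so H_0 = Z.

(K is a triangulation of the cylinder S^1 x I.)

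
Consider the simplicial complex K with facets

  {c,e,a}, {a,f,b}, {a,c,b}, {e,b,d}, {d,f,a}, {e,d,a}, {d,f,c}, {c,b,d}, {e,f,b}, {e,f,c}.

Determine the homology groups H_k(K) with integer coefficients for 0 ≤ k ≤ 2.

H_0 = Z,  H_1 = Z/2,  H_2 = 0.

We work with the vertex ordering a < b < c < d < e < f. The simplices of K, each written with vertices in increasing order, are:

  0-simplices (6): a, b, c, d, e, f
  1-simplices (15): ab, ac, ad, ae, af, bc, bd, be, bf, cd, ce, cf, de, df, ef
  2-simplices (10): abc, abf, ace, ade, adf, bcd, bde, bef, cdf, cef

Hence C_0 ≅ Z^6, C_1 ≅ Z^15, C_2 ≅ Z^10.

Boundary ∂_1: C_1 → C_0 is given by ∂[p,q] = [q] − [p].
The 6×15 boundary matrix has rank 5 and Smith normal form diag(1,1,1,1,1).

Boundary ∂_2: C_2 → C_1 maps a triangle to the signed sum of its edges. For instance
  ∂bef = ef − bf + be,
  ∂cef = ef − cf + ce.
This gives a 15×10 integer matrix of rank 10; reducing to Smith normal form yields diagonal entries (1,1,1,1,1,1,1,1,1,2).

Reading off H_k = ker ∂_k / im ∂_{k+1}:

  H_0: rank C_0 − rank ∂_1 = 6 − 5 = 1, and the invariant factors of ∂_1 are all 1, so H_0 ≅ Z.
  H_1: rank ker ∂_1 − rank ∂_2 = (15 − 5) − 10 = 0, and ∂_2 has invariant factor 2 > 1, so H_1 ≅ Z/2.
  H_2: rank ker ∂_2 − rank ∂_3 = (10 − 10) − 0 = 0, and there is no ∂_3, so H_2 ≅ 0.

(K is a triangulation of the real projective plane RP^2.)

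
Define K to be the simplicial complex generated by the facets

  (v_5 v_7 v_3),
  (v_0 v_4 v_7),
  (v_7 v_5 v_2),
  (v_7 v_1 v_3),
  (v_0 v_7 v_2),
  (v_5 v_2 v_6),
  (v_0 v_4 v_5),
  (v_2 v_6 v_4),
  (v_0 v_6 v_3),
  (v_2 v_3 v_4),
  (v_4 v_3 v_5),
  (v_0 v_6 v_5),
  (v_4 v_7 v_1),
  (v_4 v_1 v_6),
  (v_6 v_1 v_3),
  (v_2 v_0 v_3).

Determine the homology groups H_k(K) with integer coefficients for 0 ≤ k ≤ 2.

K has 8 vertices, 24 edges, 16 triangles.
rank ∂_0 = 0, rank ∂_1 = 7 ⇒ b_0 = 8 − 0 − 7 = 1; all invariant factors of ∂_1 are 1 so no torsion. So H_0 ≅ Z.
rank ∂_1 = 7, rank ∂_2 = 15 ⇒ b_1 = 24 − 7 − 15 = 2; all invariant factors of ∂_2 are 1 so no torsion. So H_1 ≅ Z^2.
rank ∂_2 = 15, rank ∂_3 = 0 ⇒ b_2 = 16 − 15 − 0 = 1. So H_2 ≅ Z.

H_0 = Z,  H_1 = Z^2,  H_2 = Z.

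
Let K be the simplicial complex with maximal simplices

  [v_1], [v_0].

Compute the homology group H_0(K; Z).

H_0 ≅ Z^2.

Take the total order v_0 < v_1 on the vertex set. Then K (dimension 0) consists of the simplices:

  0-simplices (2): [v_0], [v_1]

Hence C_0 ≅ Z^2.

Now H_k = ker ∂_k / im ∂_{k+1}, so:

  H_0: rank C_0 − rank ∂_1 = 2 − 0 = 2, and there is no ∂_1, so H_0 = Z^2.

(K is a triangulation of a set of 2 points.)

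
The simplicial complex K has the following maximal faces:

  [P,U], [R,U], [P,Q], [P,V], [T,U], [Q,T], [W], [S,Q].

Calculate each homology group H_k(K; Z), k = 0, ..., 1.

Order the vertices as P < Q < R < S < T < U < V < W. Listing each simplex with vertices in this order, K has dimension 1 with simplices:

  0-simplices (8): P, Q, R, S, T, U, V, W
  1-simplices (7): PQ, PU, PV, QS, QT, RU, TU

so the chain groups are C_0 ≅ Z^8, C_1 ≅ Z^7.

The boundary map ∂_1: C_1 → C_0 sends each edge [p,q] (with p < q) to q − p. For instance
  ∂PQ = Q − P.
This gives a 8×7 integer matrix of rank 6; reducing to Smith normal form yields diagonal entries (1,1,1,1,1,1).

Now H_k = ker ∂_k / im ∂_{k+1}, so:

  H_0: rank C_0 − rank ∂_1 = 8 − 6 = 2, and the invariant factors of ∂_1 are all 1, so H_0 ≅ Z^2.
  H_1: rank ker ∂_1 − rank ∂_2 = (7 − 6) − 0 = 1, and there is no ∂_2, so H_1 ≅ Z.

H_0 ≅ Z^2,  H_1 ≅ Z.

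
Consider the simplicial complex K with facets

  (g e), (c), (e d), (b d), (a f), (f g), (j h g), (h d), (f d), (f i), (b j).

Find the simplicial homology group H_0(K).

Order the vertices as a < b < c < d < e < f < g < h < i < j. Listing each simplex with vertices in this order, K has dimension 2 with simplices:

  0-simplices (10): a, b, c, d, e, f, g, h, i, j
  1-simplices (12): af, bd, bj, de, df, dh, eg, fg, fi, gh, gj, hj
  2-simplices (1): ghj

Hence C_0 ≅ Z^10, C_1 ≅ Z^12, C_2 ≅ Z^1.

∂_1: C_1 → C_0 sends each edge [p,q] (with p < q) to q − p. For instance
  ∂df = f − d.
The resulting 10×12 matrix has rank 8, and its Smith normal form has invariant factors (1,1,1,1,1,1,1,1).

The boundary map ∂_2: C_2 → C_1 maps a triangle to the signed sum of its edges. For instance
  ∂ghj = hj − gj + gh.
The resulting 12×1 matrix has rank 1, and its Smith normal form has invariant factors (1).

Now H_k = ker ∂_k / im ∂_{k+1}, so:

  H_0: rank C_0 − rank ∂_1 = 10 − 8 = 2, and the invariant factors of ∂_1 are all 1, so H_0 = Z^2.

H_0 ≅ Z^2.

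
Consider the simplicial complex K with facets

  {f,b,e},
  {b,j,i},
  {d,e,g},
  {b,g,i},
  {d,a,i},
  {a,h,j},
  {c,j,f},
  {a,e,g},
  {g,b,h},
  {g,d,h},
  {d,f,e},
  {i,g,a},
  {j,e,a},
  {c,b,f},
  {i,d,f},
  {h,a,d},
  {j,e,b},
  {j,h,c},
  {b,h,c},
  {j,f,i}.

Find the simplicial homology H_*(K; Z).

Fix the vertex order a < b < c < d < e < f < g < h < i < j and write every simplex with vertices in increasing order. Then dim K = 2 and the simplices of K are:

  0-simplices (10): a, b, c, d, e, f, g, h, i, j
  1-simplices (30): ad, ae, ag, ah, ai, aj, bc, be, bf, bg, bh, bi, bj, cf, ch, cj, de, df, dg, dh, di, ef, eg, ej, fi, fj, gh, gi, hj, ij
  2-simplices (20): adh, adi, aeg, aej, agi, ahj, bcf, bch, bef, bej, bgh, bgi, bij, cfj, chj, def, deg, dfi, dgh, fij

so the chain groups are C_0 ≅ Z^10, C_1 ≅ Z^30, C_2 ≅ Z^20.

∂_1: C_1 → C_0 is given by ∂[p,q] = [q] − [p]. For instance
  ∂bc = c − b.
This gives a 10×30 integer matrix of rank 9; reducing to Smith normal form yields diagonal entries (1,1,1,1,1,1,1,1,1).

∂_2: C_2 → C_1 sends each 2-simplex [p,q,r] to [q,r] − [p,r] + [p,q]. For instance
  ∂agi = gi − ai + ag,
  ∂aeg = eg − ag + ae.
The 30×20 boundary matrix has rank 20 and Smith normal form diag(1,1,1,1,1,1,1,1,1,1,1,1,1,1,1,1,1,1,1,2).

Now H_k = ker ∂_k / im ∂_{k+1}, so:

  H_0: rank C_0 − rank ∂_1 = 10 − 9 = 1, and the invariant factors of ∂_1 are all 1, so H_0 ≅ Z.
  H_1: rank ker ∂_1 − rank ∂_2 = (30 − 9) − 20 = 1, and ∂_2 has invariant factor 2 > 1, so H_1 ≅ Z ⊕ Z/2.
  H_2: rank ker ∂_2 − rank ∂_3 = (20 − 20) − 0 = 0, and there is no ∂_3, so H_2 ≅ 0.

H_0 ≅ Z,  H_1 ≅ Z ⊕ Z/2,  H_2 = 0.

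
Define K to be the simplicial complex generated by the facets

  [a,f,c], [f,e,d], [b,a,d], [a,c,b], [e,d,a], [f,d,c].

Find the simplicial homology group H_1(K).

H_1 ≅ Z.

Order the vertices as a < b < c < d < e < f. Listing each simplex with vertices in this order, K has dimension 2 with simplices:

  0-simplices (6): a, b, c, d, e, f
  1-simplices (12): ab, ac, ad, ae, af, bc, bd, cd, cf, de, df, ef
  2-simplices (6): abc, abd, acf, ade, cdf, def

giving chain groups C_0 ≅ Z^6, C_1 ≅ Z^12, C_2 ≅ Z^6.

Boundary ∂_1: C_1 → C_0 is given by ∂[p,q] = [q] − [p]. For instance
  ∂ab = b − a.
This gives a 6×12 integer matrix of rank 5; reducing to Smith normal form yields diagonal entries (1,1,1,1,1).

The boundary map ∂_2: C_2 → C_1 acts by ∂[p,q,r] = [q,r] − [p,r] + [p,q]. For instance
  ∂cdf = df − cf + cd,
  ∂def = ef − df + de.
As a 12×6 matrix over Z this has rank 6, with invariant factors (1,1,1,1,1,1).

Reading off H_k = ker ∂_k / im ∂_{k+1}:

  H_1: rank ker ∂_1 − rank ∂_2 = (12 − 5) − 6 = 1, and the invariant factors of ∂_2 are all 1, so H_1 = Z.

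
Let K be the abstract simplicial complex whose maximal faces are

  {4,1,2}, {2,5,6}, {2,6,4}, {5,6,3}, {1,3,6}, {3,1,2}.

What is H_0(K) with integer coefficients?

H_0 ≅ Z.

Take the total order 1 < 2 < 3 < 4 < 5 < 6 on the vertex set. Then K (dimension 2) consists of the simplices:

  0-simplices (6): [1], [2], [3], [4], [5], [6]
  1-simplices (12): [1,2], [1,3], [1,4], [1,6], [2,3], [2,4], [2,5], [2,6], [3,5], [3,6], [4,6], [5,6]
  2-simplices (6): [1,2,3], [1,2,4], [1,3,6], [2,4,6], [2,5,6], [3,5,6]

so the chain groups are C_0 ≅ Z^6, C_1 ≅ Z^12, C_2 ≅ Z^6.

∂_1: C_1 → C_0 sends each edge [p,q] (with p < q) to q − p. For instance
  ∂[1,6] = [6] − [1].
The 6×12 boundary matrix has rank 5 and Smith normal form diag(1,1,1,1,1).

Boundary ∂_2: C_2 → C_1 sends each 2-simplex [p,q,r] to [q,r] − [p,r] + [p,q]. For instance
  ∂[2,5,6] = [5,6] − [2,6] + [2,5],
  ∂[1,3,6] = [3,6] − [1,6] + [1,3].
The 12×6 boundary matrix has rank 6 and Smith normal form diag(1,1,1,1,1,1).

Reading off H_k = ker ∂_k / im ∂_{k+1}:

  H_0: rank C_0 − rank ∂_1 = 6 − 5 = 1, and the invariant factors of ∂_1 are all 1, so H_0 ≅ Z.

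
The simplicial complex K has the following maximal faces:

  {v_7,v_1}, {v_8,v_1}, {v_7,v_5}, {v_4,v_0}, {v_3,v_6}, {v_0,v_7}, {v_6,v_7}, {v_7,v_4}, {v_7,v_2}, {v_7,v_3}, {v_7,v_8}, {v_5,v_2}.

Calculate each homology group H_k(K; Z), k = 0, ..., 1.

H_0 = Z,  H_1 = Z^4.

Fix the vertex order v_0 < v_1 < v_2 < v_3 < v_4 < v_5 < v_6 < v_7 < v_8 and write every simplex with vertices in increasing order. Then dim K = 1 and the simplices of K are:

  0-simplices (9): [v_0], [v_1], [v_2], [v_3], [v_4], [v_5], [v_6], [v_7], [v_8]
  1-simplices (12): [v_0,v_4], [v_0,v_7], [v_1,v_7], [v_1,v_8], [v_2,v_5], [v_2,v_7], [v_3,v_6], [v_3,v_7], [v_4,v_7], [v_5,v_7], [v_6,v_7], [v_7,v_8]

Hence C_0 ≅ Z^9, C_1 ≅ Z^12.

The boundary map ∂_1: C_1 → C_0 maps an edge to its endpoints' difference, ∂[p,q] = q − p. For instance
  ∂[v_6,v_7] = [v_7] − [v_6].
The 9×12 boundary matrix has rank 8 and Smith normal form diag(1,1,1,1,1,1,1,1).

Reading off H_k = ker ∂_k / im ∂_{k+1}:

  H_0: rank C_0 − rank ∂_1 = 9 − 8 = 1, and the invariant factors of ∂_1 are all 1, so H_0 = Z.
  H_1: rank ker ∂_1 − rank ∂_2 = (12 − 8) − 0 = 4, and there is no ∂_2, so H_1 = Z^4.

As a check, the Euler characteristic is 9 − 12 = -3, which agrees with 1 − 4 = -3.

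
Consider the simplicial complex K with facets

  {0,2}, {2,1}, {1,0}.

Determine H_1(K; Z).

H_1 = Z.

We work with the vertex ordering 0 < 1 < 2. The simplices of K, each written with vertices in increasing order, are:

  0-simplices (3): [0], [1], [2]
  1-simplices (3): [0,1], [0,2], [1,2]

Hence C_0 ≅ Z^3, C_1 ≅ Z^3.

∂_1: C_1 → C_0 maps an edge to its endpoints' difference, ∂[p,q] = q − p. For instance
  ∂[0,2] = [2] − [0].
The resulting 3×3 matrix has rank 2, and its Smith normal form has invariant factors (1,1).

Reading off H_k = ker ∂_k / im ∂_{k+1}:

  H_1: rank ker ∂_1 − rank ∂_2 = (3 − 2) − 0 = 1, and there is no ∂_2, so H_1 = Z.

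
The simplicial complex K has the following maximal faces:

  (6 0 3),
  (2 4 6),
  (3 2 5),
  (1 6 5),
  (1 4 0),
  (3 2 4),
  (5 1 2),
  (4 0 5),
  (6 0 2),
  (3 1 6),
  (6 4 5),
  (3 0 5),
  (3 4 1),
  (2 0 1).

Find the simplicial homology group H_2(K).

H_2 = Z.

Fix the vertex order 0 < 1 < 2 < 3 < 4 < 5 < 6 and write every simplex with vertices in increasing order. Then dim K = 2 and the simplices of K are:

  0-simplices (7): [0], [1], [2], [3], [4], [5], [6]
  1-simplices (21): [0,1], [0,2], [0,3], [0,4], [0,5], [0,6], [1,2], [1,3], [1,4], [1,5], [1,6], [2,3], [2,4], [2,5], [2,6], [3,4], [3,5], [3,6], [4,5], [4,6], [5,6]
  2-simplices (14): [0,1,2], [0,1,4], [0,2,6], [0,3,5], [0,3,6], [0,4,5], [1,2,5], [1,3,4], [1,3,6], [1,5,6], [2,3,4], [2,3,5], [2,4,6], [4,5,6]

Hence C_0 ≅ Z^7, C_1 ≅ Z^21, C_2 ≅ Z^14.

The boundary map ∂_1: C_1 → C_0 maps an edge to its endpoints' difference, ∂[p,q] = q − p.
The 7×21 boundary matrix has rank 6 and Smith normal form diag(1,1,1,1,1,1).

Boundary ∂_2: C_2 → C_1 maps a triangle to the signed sum of its edges. For instance
  ∂[1,5,6] = [5,6] − [1,6] + [1,5],
  ∂[0,1,2] = [1,2] − [0,2] + [0,1].
This gives a 21×14 integer matrix of rank 13; reducing to Smith normal form yields diagonal entries (1,1,1,1,1,1,1,1,1,1,1,1,1).

From H_k ≅ ker(∂_k) / im(∂_{k+1}) we obtain:

  H_2: rank ker ∂_2 − rank ∂_3 = (14 − 13) − 0 = 1, and there is no ∂_3, so H_2 = Z.

(K is a triangulation of the torus T^2.)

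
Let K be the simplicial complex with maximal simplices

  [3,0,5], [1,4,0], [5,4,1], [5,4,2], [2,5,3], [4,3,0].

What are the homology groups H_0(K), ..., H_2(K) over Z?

K has 6 vertices, 12 edges, 6 triangles.
rank ∂_0 = 0, rank ∂_1 = 5 ⇒ b_0 = 6 − 0 − 5 = 1; all invariant factors of ∂_1 are 1 so no torsion. So H_0 = Z.
rank ∂_1 = 5, rank ∂_2 = 6 ⇒ b_1 = 12 − 5 − 6 = 1; all invariant factors of ∂_2 are 1 so no torsion. So H_1 = Z.
rank ∂_2 = 6, rank ∂_3 = 0 ⇒ b_2 = 6 − 6 − 0 = 0. So H_2 = 0.

H_0 = Z,  H_1 = Z,  H_2 = 0.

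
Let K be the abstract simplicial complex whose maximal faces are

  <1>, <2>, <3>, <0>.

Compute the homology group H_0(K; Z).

Take the total order 0 < 1 < 2 < 3 on the vertex set. Then K (dimension 0) consists of the simplices:

  0-simplices (4): [0], [1], [2], [3]

giving chain groups C_0 ≅ Z^4.

Now H_k = ker ∂_k / im ∂_{k+1}, so:

  H_0: rank C_0 − rank ∂_1 = 4 − 0 = 4, and there is no ∂_1, so H_0 ≅ Z^4.

H_0 ≅ Z^4.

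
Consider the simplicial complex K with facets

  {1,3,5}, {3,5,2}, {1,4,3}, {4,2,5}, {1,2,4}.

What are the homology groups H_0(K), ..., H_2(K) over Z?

We work with the vertex ordering 1 < 2 < 3 < 4 < 5. The simplices of K, each written with vertices in increasing order, are:

  0-simplices (5): [1], [2], [3], [4], [5]
  1-simplices (10): [1,2], [1,3], [1,4], [1,5], [2,3], [2,4], [2,5], [3,4], [3,5], [4,5]
  2-simplices (5): [1,2,4], [1,3,4], [1,3,5], [2,3,5], [2,4,5]

Hence C_0 ≅ Z^5, C_1 ≅ Z^10, C_2 ≅ Z^5.

Boundary ∂_1: C_1 → C_0 maps an edge to its endpoints' difference, ∂[p,q] = q − p. For instance
  ∂[2,5] = [5] − [2].
The resulting 5×10 matrix has rank 4, and its Smith normal form has invariant factors (1,1,1,1).

Boundary ∂_2: C_2 → C_1 maps a triangle to the signed sum of its edges. For instance
  ∂[1,2,4] = [2,4] − [1,4] + [1,2],
  ∂[1,3,5] = [3,5] − [1,5] + [1,3].
This gives a 10×5 integer matrix of rank 5; reducing to Smith normal form yields diagonal entries (1,1,1,1,1).

Now H_k = ker ∂_k / im ∂_{k+1}, so:

  H_0: rank C_0 − rank ∂_1 = 5 − 4 = 1, and the invariant factors of ∂_1 are all 1, so H_0 ≅ Z.
  H_1: rank ker ∂_1 − rank ∂_2 = (10 − 4) − 5 = 1, and the invariant factors of ∂_2 are all 1, so H_1 ≅ Z.
  H_2: rank ker ∂_2 − rank ∂_3 = (5 − 5) − 0 = 0, and there is no ∂_3, so H_2 ≅ 0.

(K is a triangulation of the Möbius band.)

H_0 = Z,  H_1 = Z,  H_2 = 0.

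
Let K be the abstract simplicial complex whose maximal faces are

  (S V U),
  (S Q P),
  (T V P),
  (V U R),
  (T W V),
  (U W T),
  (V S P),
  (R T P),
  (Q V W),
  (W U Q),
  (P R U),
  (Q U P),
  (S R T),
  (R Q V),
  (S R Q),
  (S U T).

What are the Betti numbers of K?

Fix the vertex order P < Q < R < S < T < U < V < W and write every simplex with vertices in increasing order. Then dim K = 2 and the simplices of K are:

  0-simplices (8): P, Q, R, S, T, U, V, W
  1-simplices (24): PQ, PR, PS, PT, PU, PV, QR, QS, QU, QV, QW, RS, RT, RU, RV, ST, SU, SV, TU, TV, TW, UV, UW, VW
  2-simplices (16): PQS, PQU, PRT, PRU, PSV, PTV, QRS, QRV, QUW, QVW, RST, RUV, STU, SUV, TUW, TVW

so the chain groups are C_0 ≅ Z^8, C_1 ≅ Z^24, C_2 ≅ Z^16.

The boundary map ∂_1: C_1 → C_0 is given by ∂[p,q] = [q] − [p]. For instance
  ∂RS = S − R.
The resulting 8×24 matrix has rank 7, and its Smith normal form has invariant factors (1,1,1,1,1,1,1).

∂_2: C_2 → C_1 maps a triangle to the signed sum of its edges. For instance
  ∂RUV = UV − RV + RU,
  ∂PQU = QU − PU + PQ.
The 24×16 boundary matrix has rank 15 and Smith normal form diag(1,1,1,1,1,1,1,1,1,1,1,1,1,1,1).

Reading off H_k = ker ∂_k / im ∂_{k+1}:

  H_0: rank C_0 − rank ∂_1 = 8 − 7 = 1, and the invariant factors of ∂_1 are all 1, so H_0 ≅ Z.
  H_1: rank ker ∂_1 − rank ∂_2 = (24 − 7) − 15 = 2, and the invariant factors of ∂_2 are all 1, so H_1 ≅ Z^2.
  H_2: rank ker ∂_2 − rank ∂_3 = (16 − 15) − 0 = 1, and there is no ∂_3, so H_2 ≅ Z.

Hence the Betti numbers are b_0 = 1, b_1 = 2, b_2 = 1.

b_0 = 1, b_1 = 2, b_2 = 1.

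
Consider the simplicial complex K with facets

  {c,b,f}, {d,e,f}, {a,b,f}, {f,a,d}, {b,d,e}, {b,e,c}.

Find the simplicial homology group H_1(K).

Take the total order a < b < c < d < e < f on the vertex set. Then K (dimension 2) consists of the simplices:

  0-simplices (6): a, b, c, d, e, f
  1-simplices (12): ab, ad, af, bc, bd, be, bf, ce, cf, de, df, ef
  2-simplices (6): abf, adf, bce, bcf, bde, def

giving chain groups C_0 ≅ Z^6, C_1 ≅ Z^12, C_2 ≅ Z^6.

The boundary map ∂_1: C_1 → C_0 sends each edge [p,q] (with p < q) to q − p.
The 6×12 boundary matrix has rank 5 and Smith normal form diag(1,1,1,1,1).

∂_2: C_2 → C_1 acts by ∂[p,q,r] = [q,r] − [p,r] + [p,q]. For instance
  ∂adf = df − af + ad,
  ∂def = ef − df + de.
This gives a 12×6 integer matrix of rank 6; reducing to Smith normal form yields diagonal entries (1,1,1,1,1,1).

Now H_k = ker ∂_k / im ∂_{k+1}, so:

  H_1: rank ker ∂_1 − rank ∂_2 = (12 − 5) − 6 = 1, and the invariant factors of ∂_2 are all 1, so H_1 = Z.

(K is a triangulation of the cylinder S^1 x I.)

H_1 = Z.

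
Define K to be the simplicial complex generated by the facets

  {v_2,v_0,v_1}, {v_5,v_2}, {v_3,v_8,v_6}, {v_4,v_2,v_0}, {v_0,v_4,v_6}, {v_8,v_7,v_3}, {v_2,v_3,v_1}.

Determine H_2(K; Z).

H_2 = 0.

We work with the vertex ordering v_0 < v_1 < v_2 < v_3 < v_4 < v_5 < v_6 < v_7 < v_8. The simplices of K, each written with vertices in increasing order, are:

  0-simplices (9): [v_0], [v_1], [v_2], [v_3], [v_4], [v_5], [v_6], [v_7], [v_8]
  1-simplices (15): (15 of them)
  2-simplices (6): [v_0,v_1,v_2], [v_0,v_2,v_4], [v_0,v_4,v_6], [v_1,v_2,v_3], [v_3,v_6,v_8], [v_3,v_7,v_8]

so the chain groups are C_0 ≅ Z^9, C_1 ≅ Z^15, C_2 ≅ Z^6.

Boundary ∂_1: C_1 → C_0 maps an edge to its endpoints' difference, ∂[p,q] = q − p. For instance
  ∂[v_3,v_6] = [v_6] − [v_3].
This gives a 9×15 integer matrix of rank 8; reducing to Smith normal form yields diagonal entries (1,1,1,1,1,1,1,1).

∂_2: C_2 → C_1 acts by ∂[p,q,r] = [q,r] − [p,r] + [p,q]. For instance
  ∂[v_1,v_2,v_3] = [v_2,v_3] − [v_1,v_3] + [v_1,v_2],
  ∂[v_0,v_1,v_2] = [v_1,v_2] − [v_0,v_2] + [v_0,v_1].
The resulting 15×6 matrix has rank 6, and its Smith normal form has invariant factors (1,1,1,1,1,1).

Now H_k = ker ∂_k / im ∂_{k+1}, so:

  H_2: rank ker ∂_2 − rank ∂_3 = (6 − 6) − 0 = 0, and there is no ∂_3, so H_2 ≅ 0.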